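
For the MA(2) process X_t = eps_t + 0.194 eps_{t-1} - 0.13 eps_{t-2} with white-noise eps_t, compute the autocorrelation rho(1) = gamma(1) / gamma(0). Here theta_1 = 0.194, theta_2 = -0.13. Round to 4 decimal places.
\rho(1) = 0.1601

For an MA(q) process with theta_0 = 1, the autocovariance is
  gamma(k) = sigma^2 * sum_{i=0..q-k} theta_i * theta_{i+k},
and rho(k) = gamma(k) / gamma(0). Sigma^2 cancels.
  numerator   = (1)*(0.194) + (0.194)*(-0.13) = 0.16878.
  denominator = (1)^2 + (0.194)^2 + (-0.13)^2 = 1.054536.
  rho(1) = 0.16878 / 1.054536 = 0.1601.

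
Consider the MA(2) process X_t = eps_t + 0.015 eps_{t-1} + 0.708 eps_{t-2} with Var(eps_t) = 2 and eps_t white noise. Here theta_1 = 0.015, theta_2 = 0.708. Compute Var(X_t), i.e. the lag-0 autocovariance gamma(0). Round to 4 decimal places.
\gamma(0) = 3.0030

For an MA(q) process X_t = eps_t + sum_i theta_i eps_{t-i} with
Var(eps_t) = sigma^2, the variance is
  gamma(0) = sigma^2 * (1 + sum_i theta_i^2).
  sum_i theta_i^2 = (0.015)^2 + (0.708)^2 = 0.000225 + 0.501264 = 0.501489.
  gamma(0) = 2 * (1 + 0.501489) = 2 * 1.501489 = 3.002978, which rounds to 3.0030.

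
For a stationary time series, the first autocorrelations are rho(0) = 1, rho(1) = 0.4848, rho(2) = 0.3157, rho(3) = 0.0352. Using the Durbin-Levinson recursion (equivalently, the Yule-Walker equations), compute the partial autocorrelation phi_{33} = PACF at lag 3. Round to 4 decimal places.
\phi_{33} = -0.2020

The PACF at lag k is phi_{kk}, the last component of the solution
to the Yule-Walker system G_k phi = r_k where
  (G_k)_{ij} = rho(|i - j|), (r_k)_i = rho(i), i,j = 1..k.
Equivalently, Durbin-Levinson gives phi_{kk} iteratively:
  phi_{11} = rho(1)
  phi_{kk} = [rho(k) - sum_{j=1..k-1} phi_{k-1,j} rho(k-j)]
            / [1 - sum_{j=1..k-1} phi_{k-1,j} rho(j)],
  phi_{k,j} = phi_{k-1,j} - phi_{kk} phi_{k-1,k-j},  j = 1..k-1.
Step k = 1:
  phi_11 = rho(1) = 0.4848.
Step k = 2:
  phi_22 = [rho(2) - phi_11 rho(1)] / [1 - phi_11 rho(1)] = [0.3157 - (0.4848)(0.4848)] / [1 - (0.4848)(0.4848)]
         = 0.08066896 / 0.76496896 = 0.105454.
  Update: phi_21 = phi_11 - phi_22 phi_11 = 0.4848 - (0.105454)(0.4848) = 0.433676.
Step k = 3:
  phi_33 = [rho(3) - phi_21 rho(2) - phi_22 rho(1)] / [1 - phi_21 rho(1) - phi_22 rho(2)]
    numerator   = 0.0352 - (0.433676)(0.3157) - (0.105454)(0.4848) = -0.15283555
    denominator = 1 - (0.433676)(0.4848) - (0.105454)(0.3157) = 0.7564621
  phi_33 = -0.15283555 / 0.7564621 = -0.202.
Therefore phi_{33} = -0.2020.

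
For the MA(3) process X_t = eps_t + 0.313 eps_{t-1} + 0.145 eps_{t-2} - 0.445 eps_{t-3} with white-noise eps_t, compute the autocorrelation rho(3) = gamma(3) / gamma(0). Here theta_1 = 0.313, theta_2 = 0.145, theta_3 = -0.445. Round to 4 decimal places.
\rho(3) = -0.3379

For an MA(q) process with theta_0 = 1, the autocovariance is
  gamma(k) = sigma^2 * sum_{i=0..q-k} theta_i * theta_{i+k},
and rho(k) = gamma(k) / gamma(0). Sigma^2 cancels.
  numerator   = (1)*(-0.445) = -0.445.
  denominator = (1)^2 + (0.313)^2 + (0.145)^2 + (-0.445)^2 = 1.317019.
  rho(3) = -0.445 / 1.317019 = -0.3379.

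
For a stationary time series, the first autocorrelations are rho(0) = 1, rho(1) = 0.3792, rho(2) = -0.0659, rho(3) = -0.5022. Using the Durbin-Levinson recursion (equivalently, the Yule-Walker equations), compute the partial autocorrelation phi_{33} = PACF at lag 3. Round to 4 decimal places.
\phi_{33} = -0.4699

The PACF at lag k is phi_{kk}, the last component of the solution
to the Yule-Walker system G_k phi = r_k where
  (G_k)_{ij} = rho(|i - j|), (r_k)_i = rho(i), i,j = 1..k.
Equivalently, Durbin-Levinson gives phi_{kk} iteratively:
  phi_{11} = rho(1)
  phi_{kk} = [rho(k) - sum_{j=1..k-1} phi_{k-1,j} rho(k-j)]
            / [1 - sum_{j=1..k-1} phi_{k-1,j} rho(j)],
  phi_{k,j} = phi_{k-1,j} - phi_{kk} phi_{k-1,k-j},  j = 1..k-1.
Step k = 1:
  phi_11 = rho(1) = 0.3792.
Step k = 2:
  phi_22 = [rho(2) - phi_11 rho(1)] / [1 - phi_11 rho(1)] = [-0.0659 - (0.3792)(0.3792)] / [1 - (0.3792)(0.3792)]
         = -0.20969264 / 0.85620736 = -0.244909.
  Update: phi_21 = phi_11 - phi_22 phi_11 = 0.3792 - (-0.244909)(0.3792) = 0.472069.
Step k = 3:
  phi_33 = [rho(3) - phi_21 rho(2) - phi_22 rho(1)] / [1 - phi_21 rho(1) - phi_22 rho(2)]
    numerator   = -0.5022 - (0.472069)(-0.0659) - (-0.244909)(0.3792) = -0.37822124
    denominator = 1 - (0.472069)(0.3792) - (-0.244909)(-0.0659) = 0.80485181
  phi_33 = -0.37822124 / 0.80485181 = -0.4699.
Therefore phi_{33} = -0.4699.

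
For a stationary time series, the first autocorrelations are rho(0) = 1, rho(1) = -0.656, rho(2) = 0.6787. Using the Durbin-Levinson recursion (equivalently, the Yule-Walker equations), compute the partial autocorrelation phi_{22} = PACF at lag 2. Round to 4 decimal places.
\phi_{22} = 0.4360

The PACF at lag k is phi_{kk}, the last component of the solution
to the Yule-Walker system G_k phi = r_k where
  (G_k)_{ij} = rho(|i - j|), (r_k)_i = rho(i), i,j = 1..k.
Equivalently, Durbin-Levinson gives phi_{kk} iteratively:
  phi_{11} = rho(1)
  phi_{kk} = [rho(k) - sum_{j=1..k-1} phi_{k-1,j} rho(k-j)]
            / [1 - sum_{j=1..k-1} phi_{k-1,j} rho(j)],
  phi_{k,j} = phi_{k-1,j} - phi_{kk} phi_{k-1,k-j},  j = 1..k-1.
Step k = 1:
  phi_11 = rho(1) = -0.656.
Step k = 2:
  phi_22 = [rho(2) - phi_11 rho(1)] / [1 - phi_11 rho(1)] = [0.6787 - (-0.656)(-0.656)] / [1 - (-0.656)(-0.656)]
         = 0.248364 / 0.569664 = 0.436.
Therefore phi_{22} = 0.4360.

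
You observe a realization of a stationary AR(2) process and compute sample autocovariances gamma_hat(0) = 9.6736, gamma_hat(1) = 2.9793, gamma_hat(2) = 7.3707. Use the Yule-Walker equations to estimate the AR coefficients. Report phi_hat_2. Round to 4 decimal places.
\hat\phi_{2} = 0.7370

The Yule-Walker equations for an AR(p) process read, in matrix form,
  Gamma_p phi = r_p,   with   (Gamma_p)_{ij} = gamma(|i - j|),
                       (r_p)_i = gamma(i),   i,j = 1..p.
Substitute the sample gammas (Toeplitz matrix and right-hand side of size 2):
  Gamma_p = [[9.6736, 2.9793], [2.9793, 9.6736]]
  r_p     = [2.9793, 7.3707]
Written out:
  9.6736 phi_1 + 2.9793 phi_2 = 2.9793
  2.9793 phi_1 + 9.6736 phi_2 = 7.3707
Solve by Cramer's rule:
  det = gamma(0)^2 - gamma(1)^2 = (9.6736)^2 - (2.9793)^2 = 93.57853696 - 8.87622849 = 84.70230847
  phi_hat_1 = [gamma(1) gamma(0) - gamma(1) gamma(2)] / det = [(2.9793)(9.6736) - (2.9793)(7.3707)] / 84.70230847 = 6.86102997 / 84.70230847 = 0.081
  phi_hat_2 = [gamma(0) gamma(2) - gamma(1)^2] / det = [(9.6736)(7.3707) - (2.9793)^2] / 84.70230847 = 62.42497503 / 84.70230847 = 0.737
So phi_hat = [0.0810, 0.7370].
Therefore phi_hat_2 = 0.7370.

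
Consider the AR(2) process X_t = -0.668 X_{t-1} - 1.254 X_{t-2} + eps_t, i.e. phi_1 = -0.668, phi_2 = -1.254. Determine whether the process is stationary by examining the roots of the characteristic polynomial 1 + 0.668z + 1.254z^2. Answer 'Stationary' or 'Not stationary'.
\text{Not stationary}

The AR(p) characteristic polynomial is P(z) = 1 + 0.668z + 1.254z^2.
Stationarity requires all roots to lie outside the unit circle, i.e. |z| > 1 for every root.
Set 1 + (0.668) z + (1.254) z^2 = 0, i.e. a z^2 + b z + c = 0 with a = 1.254, b = 0.668, c = 1.
Discriminant D = b^2 - 4ac = (0.668)^2 - 4*(1.254)*1 = 0.446224 - (5.016) = -4.569776.
D < 0, so the roots are the complex-conjugate pair z = (-b +/- i sqrt(-D)) / (2a) = -0.2663 +/- 0.8524i.
For a conjugate pair |z|^2 = z * conj(z) = (product of roots) = c/a = 1/(1.254) = 0.797448, so |z| = sqrt(0.797448) = 0.893 for both roots.
Moduli of all roots: 0.8930, 0.8930.
All moduli strictly greater than 1? No.
Verdict: Not stationary.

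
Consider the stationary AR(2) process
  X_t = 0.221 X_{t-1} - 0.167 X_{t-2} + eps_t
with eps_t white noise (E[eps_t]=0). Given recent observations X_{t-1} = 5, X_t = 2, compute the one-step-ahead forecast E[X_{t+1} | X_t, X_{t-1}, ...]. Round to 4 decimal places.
E[X_{t+1} \mid \mathcal F_t] = -0.3930

For an AR(p) model X_t = c + sum_i phi_i X_{t-i} + eps_t, the
one-step-ahead conditional mean is
  E[X_{t+1} | X_t, ...] = c + sum_i phi_i X_{t+1-i}.
Substitute known values:
  E[X_{t+1} | ...] = (0.221) * (2) + (-0.167) * (5)
                   = -0.3930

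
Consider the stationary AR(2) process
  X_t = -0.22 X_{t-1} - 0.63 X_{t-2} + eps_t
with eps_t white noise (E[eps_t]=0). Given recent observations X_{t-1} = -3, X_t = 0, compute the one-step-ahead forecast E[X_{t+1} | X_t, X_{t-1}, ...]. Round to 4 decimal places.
E[X_{t+1} \mid \mathcal F_t] = 1.8900

For an AR(p) model X_t = c + sum_i phi_i X_{t-i} + eps_t, the
one-step-ahead conditional mean is
  E[X_{t+1} | X_t, ...] = c + sum_i phi_i X_{t+1-i}.
Substitute known values:
  E[X_{t+1} | ...] = (-0.22) * (0) + (-0.63) * (-3)
                   = 1.8900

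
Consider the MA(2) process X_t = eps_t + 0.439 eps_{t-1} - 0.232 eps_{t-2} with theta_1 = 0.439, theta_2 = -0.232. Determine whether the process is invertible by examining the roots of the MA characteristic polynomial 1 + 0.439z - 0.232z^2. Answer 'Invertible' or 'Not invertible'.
\text{Invertible}

The MA(q) characteristic polynomial is P(z) = 1 + 0.439z - 0.232z^2.
Invertibility requires all roots to lie outside the unit circle, i.e. |z| > 1 for every root.
Set 1 + (0.439) z + (-0.232) z^2 = 0, i.e. a z^2 + b z + c = 0 with a = -0.232, b = 0.439, c = 1.
Discriminant D = b^2 - 4ac = (0.439)^2 - 4*(-0.232)*1 = 0.192721 - (-0.928) = 1.120721.
D >= 0, so the roots are real: z = (-b +/- sqrt(D)) / (2a) = (-0.439 +/- 1.058641) / (-0.464).
  z_1 = (-0.439 + 1.058641) / (-0.464) = -1.3354,   |z_1| = 1.3354.
  z_2 = (-0.439 - 1.058641) / (-0.464) = 3.2277,   |z_2| = 3.2277.
Moduli of all roots: 1.3354, 3.2277.
All moduli strictly greater than 1? Yes.
Verdict: Invertible.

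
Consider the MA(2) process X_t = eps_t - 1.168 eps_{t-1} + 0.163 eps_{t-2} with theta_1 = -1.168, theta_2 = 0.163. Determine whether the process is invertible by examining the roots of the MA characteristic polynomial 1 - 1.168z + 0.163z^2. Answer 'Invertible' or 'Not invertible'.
\text{Not invertible}

The MA(q) characteristic polynomial is P(z) = 1 - 1.168z + 0.163z^2.
Invertibility requires all roots to lie outside the unit circle, i.e. |z| > 1 for every root.
Set 1 + (-1.168) z + (0.163) z^2 = 0, i.e. a z^2 + b z + c = 0 with a = 0.163, b = -1.168, c = 1.
Discriminant D = b^2 - 4ac = (-1.168)^2 - 4*(0.163)*1 = 1.364224 - (0.652) = 0.712224.
D >= 0, so the roots are real: z = (-b +/- sqrt(D)) / (2a) = (1.168 +/- 0.843934) / (0.326).
  z_1 = (1.168 + 0.843934) / (0.326) = 6.1716,   |z_1| = 6.1716.
  z_2 = (1.168 - 0.843934) / (0.326) = 0.9941,   |z_2| = 0.9941.
Moduli of all roots: 6.1716, 0.9941.
All moduli strictly greater than 1? No.
Verdict: Not invertible.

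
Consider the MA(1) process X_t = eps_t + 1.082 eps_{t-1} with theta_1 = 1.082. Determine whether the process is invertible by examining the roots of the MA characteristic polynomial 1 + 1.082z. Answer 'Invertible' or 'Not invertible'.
\text{Not invertible}

The MA(q) characteristic polynomial is P(z) = 1 + 1.082z.
Invertibility requires all roots to lie outside the unit circle, i.e. |z| > 1 for every root.
This is linear in z: 1 + (1.082) z = 0  =>  z = -1/(1.082) = -0.924214,  |z| = 0.924214.
Moduli of all roots: 0.9242.
All moduli strictly greater than 1? No.
Verdict: Not invertible.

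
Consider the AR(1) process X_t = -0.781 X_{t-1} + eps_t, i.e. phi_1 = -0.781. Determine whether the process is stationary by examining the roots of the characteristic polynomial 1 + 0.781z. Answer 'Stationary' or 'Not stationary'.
\text{Stationary}

The AR(p) characteristic polynomial is P(z) = 1 + 0.781z.
Stationarity requires all roots to lie outside the unit circle, i.e. |z| > 1 for every root.
This is linear in z: 1 + (0.781) z = 0  =>  z = -1/(0.781) = -1.28041,  |z| = 1.28041.
Moduli of all roots: 1.2804.
All moduli strictly greater than 1? Yes.
Verdict: Stationary.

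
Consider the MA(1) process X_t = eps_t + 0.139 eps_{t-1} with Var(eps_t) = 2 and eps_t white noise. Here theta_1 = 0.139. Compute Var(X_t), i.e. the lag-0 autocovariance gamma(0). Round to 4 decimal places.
\gamma(0) = 2.0386

For an MA(q) process X_t = eps_t + sum_i theta_i eps_{t-i} with
Var(eps_t) = sigma^2, the variance is
  gamma(0) = sigma^2 * (1 + sum_i theta_i^2).
  sum_i theta_i^2 = (0.139)^2 = 0.019321.
  gamma(0) = 2 * (1 + 0.019321) = 2 * 1.019321 = 2.038642, which rounds to 2.0386.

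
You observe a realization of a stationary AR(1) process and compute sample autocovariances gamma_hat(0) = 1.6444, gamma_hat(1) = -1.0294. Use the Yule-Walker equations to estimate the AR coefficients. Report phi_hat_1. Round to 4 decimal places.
\hat\phi_{1} = -0.6260

The Yule-Walker equations for an AR(p) process read, in matrix form,
  Gamma_p phi = r_p,   with   (Gamma_p)_{ij} = gamma(|i - j|),
                       (r_p)_i = gamma(i),   i,j = 1..p.
Substitute the sample gammas (Toeplitz matrix and right-hand side of size 1):
  Gamma_p = [[1.6444]]
  r_p     = [-1.0294]
With p = 1 this is the single equation gamma(0) phi_1 = gamma(1):
  phi_hat_1 = gamma(1) / gamma(0) = -1.0294 / 1.6444 = -0.6260.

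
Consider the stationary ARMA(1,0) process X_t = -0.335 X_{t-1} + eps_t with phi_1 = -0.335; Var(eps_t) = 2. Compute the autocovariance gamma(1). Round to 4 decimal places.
\gamma(1) = -0.7547

Multiply the model equation by X_{t-k} and take expectations. With theta_0 = psi_0 = 1 and psi_j the MA(infinity) weights, this gives
  gamma(k) - sum_i phi_i gamma(k-i) = c_k,
  c_k = sigma^2 * sum_{j=k..q} theta_j psi_{j-k}   (c_k = 0 for k > q),
using gamma(-m) = gamma(m).
Pure AR (q = 0): c_0 = sigma^2 = 2, c_k = 0 for k >= 1.
Equations for k = 0 and k = 1 (AR order 1):
  gamma(0) = phi_1 gamma(1) + c_0
  gamma(1) = phi_1 gamma(0) + c_1
Substituting the second into the first: gamma(0) (1 - phi_1^2) = c_0 + phi_1 c_1, so
  gamma(0) = c_0 / (1 - phi_1^2) = 2 / (1 - (-0.335)^2) = 2 / 0.887775 = 2.252823.
  gamma(1) = phi_1 gamma(0) = (-0.335)(2.252823) = -0.754696.
Therefore gamma(1) = -0.7547 (to 4 decimal places).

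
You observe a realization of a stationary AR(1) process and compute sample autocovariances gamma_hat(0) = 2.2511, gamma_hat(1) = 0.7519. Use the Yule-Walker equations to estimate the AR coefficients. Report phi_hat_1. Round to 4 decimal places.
\hat\phi_{1} = 0.3340

The Yule-Walker equations for an AR(p) process read, in matrix form,
  Gamma_p phi = r_p,   with   (Gamma_p)_{ij} = gamma(|i - j|),
                       (r_p)_i = gamma(i),   i,j = 1..p.
Substitute the sample gammas (Toeplitz matrix and right-hand side of size 1):
  Gamma_p = [[2.2511]]
  r_p     = [0.7519]
With p = 1 this is the single equation gamma(0) phi_1 = gamma(1):
  phi_hat_1 = gamma(1) / gamma(0) = 0.7519 / 2.2511 = 0.3340.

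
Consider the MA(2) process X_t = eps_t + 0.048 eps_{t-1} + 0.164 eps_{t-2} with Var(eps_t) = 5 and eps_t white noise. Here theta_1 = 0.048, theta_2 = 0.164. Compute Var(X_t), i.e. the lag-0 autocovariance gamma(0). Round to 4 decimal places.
\gamma(0) = 5.1460

For an MA(q) process X_t = eps_t + sum_i theta_i eps_{t-i} with
Var(eps_t) = sigma^2, the variance is
  gamma(0) = sigma^2 * (1 + sum_i theta_i^2).
  sum_i theta_i^2 = (0.048)^2 + (0.164)^2 = 0.002304 + 0.026896 = 0.0292.
  gamma(0) = 5 * (1 + 0.0292) = 5 * 1.0292 = 5.146, which rounds to 5.1460.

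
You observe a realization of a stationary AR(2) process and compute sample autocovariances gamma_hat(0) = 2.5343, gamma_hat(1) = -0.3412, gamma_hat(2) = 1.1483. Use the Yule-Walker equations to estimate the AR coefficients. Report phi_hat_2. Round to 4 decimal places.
\hat\phi_{2} = 0.4430

The Yule-Walker equations for an AR(p) process read, in matrix form,
  Gamma_p phi = r_p,   with   (Gamma_p)_{ij} = gamma(|i - j|),
                       (r_p)_i = gamma(i),   i,j = 1..p.
Substitute the sample gammas (Toeplitz matrix and right-hand side of size 2):
  Gamma_p = [[2.5343, -0.3412], [-0.3412, 2.5343]]
  r_p     = [-0.3412, 1.1483]
Written out:
  2.5343 phi_1 - 0.3412 phi_2 = -0.3412
  -0.3412 phi_1 + 2.5343 phi_2 = 1.1483
Solve by Cramer's rule:
  det = gamma(0)^2 - gamma(1)^2 = (2.5343)^2 - (-0.3412)^2 = 6.42267649 - 0.11641744 = 6.30625905
  phi_hat_1 = [gamma(1) gamma(0) - gamma(1) gamma(2)] / det = [(-0.3412)(2.5343) - (-0.3412)(1.1483)] / 6.30625905 = -0.4729032 / 6.30625905 = -0.075
  phi_hat_2 = [gamma(0) gamma(2) - gamma(1)^2] / det = [(2.5343)(1.1483) - (-0.3412)^2] / 6.30625905 = 2.79371925 / 6.30625905 = 0.443
So phi_hat = [-0.0750, 0.4430].
Therefore phi_hat_2 = 0.4430.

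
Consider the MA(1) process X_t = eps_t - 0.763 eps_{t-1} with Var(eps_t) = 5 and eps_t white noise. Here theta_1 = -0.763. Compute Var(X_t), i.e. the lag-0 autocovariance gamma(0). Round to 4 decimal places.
\gamma(0) = 7.9108

For an MA(q) process X_t = eps_t + sum_i theta_i eps_{t-i} with
Var(eps_t) = sigma^2, the variance is
  gamma(0) = sigma^2 * (1 + sum_i theta_i^2).
  sum_i theta_i^2 = (-0.763)^2 = 0.582169.
  gamma(0) = 5 * (1 + 0.582169) = 5 * 1.582169 = 7.910845, which rounds to 7.9108.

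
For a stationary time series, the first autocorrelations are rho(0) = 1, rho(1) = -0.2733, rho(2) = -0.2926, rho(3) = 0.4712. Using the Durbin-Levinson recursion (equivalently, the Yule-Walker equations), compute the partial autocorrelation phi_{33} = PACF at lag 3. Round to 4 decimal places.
\phi_{33} = 0.3220

The PACF at lag k is phi_{kk}, the last component of the solution
to the Yule-Walker system G_k phi = r_k where
  (G_k)_{ij} = rho(|i - j|), (r_k)_i = rho(i), i,j = 1..k.
Equivalently, Durbin-Levinson gives phi_{kk} iteratively:
  phi_{11} = rho(1)
  phi_{kk} = [rho(k) - sum_{j=1..k-1} phi_{k-1,j} rho(k-j)]
            / [1 - sum_{j=1..k-1} phi_{k-1,j} rho(j)],
  phi_{k,j} = phi_{k-1,j} - phi_{kk} phi_{k-1,k-j},  j = 1..k-1.
Step k = 1:
  phi_11 = rho(1) = -0.2733.
Step k = 2:
  phi_22 = [rho(2) - phi_11 rho(1)] / [1 - phi_11 rho(1)] = [-0.2926 - (-0.2733)(-0.2733)] / [1 - (-0.2733)(-0.2733)]
         = -0.36729289 / 0.92530711 = -0.396942.
  Update: phi_21 = phi_11 - phi_22 phi_11 = -0.2733 - (-0.396942)(-0.2733) = -0.381784.
Step k = 3:
  phi_33 = [rho(3) - phi_21 rho(2) - phi_22 rho(1)] / [1 - phi_21 rho(1) - phi_22 rho(2)]
    numerator   = 0.4712 - (-0.381784)(-0.2926) - (-0.396942)(-0.2733) = 0.25100582
    denominator = 1 - (-0.381784)(-0.2733) - (-0.396942)(-0.2926) = 0.77951328
  phi_33 = 0.25100582 / 0.77951328 = 0.322.
Therefore phi_{33} = 0.3220.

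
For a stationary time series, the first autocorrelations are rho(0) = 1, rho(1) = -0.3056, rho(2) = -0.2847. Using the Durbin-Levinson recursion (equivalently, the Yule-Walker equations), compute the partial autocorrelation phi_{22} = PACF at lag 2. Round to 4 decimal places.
\phi_{22} = -0.4170

The PACF at lag k is phi_{kk}, the last component of the solution
to the Yule-Walker system G_k phi = r_k where
  (G_k)_{ij} = rho(|i - j|), (r_k)_i = rho(i), i,j = 1..k.
Equivalently, Durbin-Levinson gives phi_{kk} iteratively:
  phi_{11} = rho(1)
  phi_{kk} = [rho(k) - sum_{j=1..k-1} phi_{k-1,j} rho(k-j)]
            / [1 - sum_{j=1..k-1} phi_{k-1,j} rho(j)],
  phi_{k,j} = phi_{k-1,j} - phi_{kk} phi_{k-1,k-j},  j = 1..k-1.
Step k = 1:
  phi_11 = rho(1) = -0.3056.
Step k = 2:
  phi_22 = [rho(2) - phi_11 rho(1)] / [1 - phi_11 rho(1)] = [-0.2847 - (-0.3056)(-0.3056)] / [1 - (-0.3056)(-0.3056)]
         = -0.37809136 / 0.90660864 = -0.417.
Therefore phi_{22} = -0.4170.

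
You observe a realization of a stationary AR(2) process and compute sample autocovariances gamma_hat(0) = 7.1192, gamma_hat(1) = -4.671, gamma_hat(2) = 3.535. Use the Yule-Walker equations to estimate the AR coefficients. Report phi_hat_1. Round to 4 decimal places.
\hat\phi_{1} = -0.5800

The Yule-Walker equations for an AR(p) process read, in matrix form,
  Gamma_p phi = r_p,   with   (Gamma_p)_{ij} = gamma(|i - j|),
                       (r_p)_i = gamma(i),   i,j = 1..p.
Substitute the sample gammas (Toeplitz matrix and right-hand side of size 2):
  Gamma_p = [[7.1192, -4.671], [-4.671, 7.1192]]
  r_p     = [-4.671, 3.535]
Written out:
  7.1192 phi_1 - 4.671 phi_2 = -4.671
  -4.671 phi_1 + 7.1192 phi_2 = 3.535
Solve by Cramer's rule:
  det = gamma(0)^2 - gamma(1)^2 = (7.1192)^2 - (-4.671)^2 = 50.68300864 - 21.818241 = 28.86476764
  phi_hat_1 = [gamma(1) gamma(0) - gamma(1) gamma(2)] / det = [(-4.671)(7.1192) - (-4.671)(3.535)] / 28.86476764 = -16.7417982 / 28.86476764 = -0.58
  phi_hat_2 = [gamma(0) gamma(2) - gamma(1)^2] / det = [(7.1192)(3.535) - (-4.671)^2] / 28.86476764 = 3.348131 / 28.86476764 = 0.116
So phi_hat = [-0.5800, 0.1160].
Therefore phi_hat_1 = -0.5800.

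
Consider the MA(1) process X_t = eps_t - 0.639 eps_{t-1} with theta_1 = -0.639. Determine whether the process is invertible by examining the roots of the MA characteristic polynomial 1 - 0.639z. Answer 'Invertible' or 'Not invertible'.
\text{Invertible}

The MA(q) characteristic polynomial is P(z) = 1 - 0.639z.
Invertibility requires all roots to lie outside the unit circle, i.e. |z| > 1 for every root.
This is linear in z: 1 + (-0.639) z = 0  =>  z = -1/(-0.639) = 1.564945,  |z| = 1.564945.
Moduli of all roots: 1.5649.
All moduli strictly greater than 1? Yes.
Verdict: Invertible.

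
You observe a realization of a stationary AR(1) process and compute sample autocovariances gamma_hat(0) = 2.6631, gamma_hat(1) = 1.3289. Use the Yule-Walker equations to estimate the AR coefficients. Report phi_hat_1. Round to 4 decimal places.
\hat\phi_{1} = 0.4990

The Yule-Walker equations for an AR(p) process read, in matrix form,
  Gamma_p phi = r_p,   with   (Gamma_p)_{ij} = gamma(|i - j|),
                       (r_p)_i = gamma(i),   i,j = 1..p.
Substitute the sample gammas (Toeplitz matrix and right-hand side of size 1):
  Gamma_p = [[2.6631]]
  r_p     = [1.3289]
With p = 1 this is the single equation gamma(0) phi_1 = gamma(1):
  phi_hat_1 = gamma(1) / gamma(0) = 1.3289 / 2.6631 = 0.4990.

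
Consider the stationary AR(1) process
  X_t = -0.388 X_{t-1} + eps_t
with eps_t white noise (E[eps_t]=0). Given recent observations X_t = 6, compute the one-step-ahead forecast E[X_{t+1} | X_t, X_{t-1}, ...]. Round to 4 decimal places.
E[X_{t+1} \mid \mathcal F_t] = -2.3280

For an AR(p) model X_t = c + sum_i phi_i X_{t-i} + eps_t, the
one-step-ahead conditional mean is
  E[X_{t+1} | X_t, ...] = c + sum_i phi_i X_{t+1-i}.
Substitute known values:
  E[X_{t+1} | ...] = (-0.388) * (6)
                   = -2.3280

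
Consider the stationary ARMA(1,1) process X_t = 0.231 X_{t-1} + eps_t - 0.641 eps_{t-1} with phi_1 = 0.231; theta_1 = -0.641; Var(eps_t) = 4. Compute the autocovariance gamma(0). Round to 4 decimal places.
\gamma(0) = 4.7103

Multiply the model equation by X_{t-k} and take expectations. With theta_0 = psi_0 = 1 and psi_j the MA(infinity) weights, this gives
  gamma(k) - sum_i phi_i gamma(k-i) = c_k,
  c_k = sigma^2 * sum_{j=k..q} theta_j psi_{j-k}   (c_k = 0 for k > q),
using gamma(-m) = gamma(m).
psi-weights needed (psi_j = theta_j + sum_i phi_i psi_{j-i}):
  psi_1 = theta_1 + phi_1 = -0.641 + (0.231) = -0.41
Right-hand sides:
  c_0 = sigma^2 (1 + theta_1 psi_1) = 4 * (1 + (-0.641)(-0.41)) = 4 * 1.26281 = 5.05124
  c_1 = sigma^2 theta_1 = 4 * (-0.641) = -2.564
  c_2 = 0
Equations for k = 0 and k = 1 (AR order 1):
  gamma(0) = phi_1 gamma(1) + c_0
  gamma(1) = phi_1 gamma(0) + c_1
Substituting the second into the first: gamma(0) (1 - phi_1^2) = c_0 + phi_1 c_1, so
  gamma(0) = (c_0 + phi_1 c_1) / (1 - phi_1^2) = (5.05124 + (0.231)(-2.564)) / (1 - (0.231)^2) = 4.458956 / 0.946639 = 4.710302.
Therefore gamma(0) = 4.7103 (to 4 decimal places).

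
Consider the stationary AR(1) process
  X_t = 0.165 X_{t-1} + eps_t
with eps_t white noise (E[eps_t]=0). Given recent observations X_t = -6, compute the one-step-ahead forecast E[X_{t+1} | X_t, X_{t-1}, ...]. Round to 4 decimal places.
E[X_{t+1} \mid \mathcal F_t] = -0.9900

For an AR(p) model X_t = c + sum_i phi_i X_{t-i} + eps_t, the
one-step-ahead conditional mean is
  E[X_{t+1} | X_t, ...] = c + sum_i phi_i X_{t+1-i}.
Substitute known values:
  E[X_{t+1} | ...] = (0.165) * (-6)
                   = -0.9900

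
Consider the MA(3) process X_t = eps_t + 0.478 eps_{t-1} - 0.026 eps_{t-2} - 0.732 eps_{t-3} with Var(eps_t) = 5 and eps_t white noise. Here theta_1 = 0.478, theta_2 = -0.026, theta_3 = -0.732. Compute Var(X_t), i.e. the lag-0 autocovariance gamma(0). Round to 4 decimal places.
\gamma(0) = 8.8249

For an MA(q) process X_t = eps_t + sum_i theta_i eps_{t-i} with
Var(eps_t) = sigma^2, the variance is
  gamma(0) = sigma^2 * (1 + sum_i theta_i^2).
  sum_i theta_i^2 = (0.478)^2 + (-0.026)^2 + (-0.732)^2 = 0.228484 + 0.000676 + 0.535824 = 0.764984.
  gamma(0) = 5 * (1 + 0.764984) = 5 * 1.764984 = 8.82492, which rounds to 8.8249.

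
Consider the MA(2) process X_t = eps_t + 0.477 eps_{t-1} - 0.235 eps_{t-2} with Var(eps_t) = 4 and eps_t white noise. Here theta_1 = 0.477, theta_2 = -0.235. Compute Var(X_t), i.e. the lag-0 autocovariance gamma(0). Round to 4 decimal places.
\gamma(0) = 5.1310

For an MA(q) process X_t = eps_t + sum_i theta_i eps_{t-i} with
Var(eps_t) = sigma^2, the variance is
  gamma(0) = sigma^2 * (1 + sum_i theta_i^2).
  sum_i theta_i^2 = (0.477)^2 + (-0.235)^2 = 0.227529 + 0.055225 = 0.282754.
  gamma(0) = 4 * (1 + 0.282754) = 4 * 1.282754 = 5.131016, which rounds to 5.1310.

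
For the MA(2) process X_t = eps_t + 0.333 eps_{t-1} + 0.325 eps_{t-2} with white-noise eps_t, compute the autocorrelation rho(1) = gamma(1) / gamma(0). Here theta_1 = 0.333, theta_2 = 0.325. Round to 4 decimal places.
\rho(1) = 0.3627

For an MA(q) process with theta_0 = 1, the autocovariance is
  gamma(k) = sigma^2 * sum_{i=0..q-k} theta_i * theta_{i+k},
and rho(k) = gamma(k) / gamma(0). Sigma^2 cancels.
  numerator   = (1)*(0.333) + (0.333)*(0.325) = 0.441225.
  denominator = (1)^2 + (0.333)^2 + (0.325)^2 = 1.216514.
  rho(1) = 0.441225 / 1.216514 = 0.3627.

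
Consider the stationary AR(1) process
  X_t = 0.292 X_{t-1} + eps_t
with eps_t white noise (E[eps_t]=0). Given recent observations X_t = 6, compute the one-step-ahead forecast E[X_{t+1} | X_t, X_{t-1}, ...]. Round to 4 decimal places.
E[X_{t+1} \mid \mathcal F_t] = 1.7520

For an AR(p) model X_t = c + sum_i phi_i X_{t-i} + eps_t, the
one-step-ahead conditional mean is
  E[X_{t+1} | X_t, ...] = c + sum_i phi_i X_{t+1-i}.
Substitute known values:
  E[X_{t+1} | ...] = (0.292) * (6)
                   = 1.7520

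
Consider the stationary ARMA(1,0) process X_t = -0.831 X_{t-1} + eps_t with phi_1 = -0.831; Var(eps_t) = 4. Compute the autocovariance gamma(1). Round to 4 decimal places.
\gamma(1) = -10.7420

Multiply the model equation by X_{t-k} and take expectations. With theta_0 = psi_0 = 1 and psi_j the MA(infinity) weights, this gives
  gamma(k) - sum_i phi_i gamma(k-i) = c_k,
  c_k = sigma^2 * sum_{j=k..q} theta_j psi_{j-k}   (c_k = 0 for k > q),
using gamma(-m) = gamma(m).
Pure AR (q = 0): c_0 = sigma^2 = 4, c_k = 0 for k >= 1.
Equations for k = 0 and k = 1 (AR order 1):
  gamma(0) = phi_1 gamma(1) + c_0
  gamma(1) = phi_1 gamma(0) + c_1
Substituting the second into the first: gamma(0) (1 - phi_1^2) = c_0 + phi_1 c_1, so
  gamma(0) = c_0 / (1 - phi_1^2) = 4 / (1 - (-0.831)^2) = 4 / 0.309439 = 12.926619.
  gamma(1) = phi_1 gamma(0) = (-0.831)(12.926619) = -10.74202.
Therefore gamma(1) = -10.7420 (to 4 decimal places).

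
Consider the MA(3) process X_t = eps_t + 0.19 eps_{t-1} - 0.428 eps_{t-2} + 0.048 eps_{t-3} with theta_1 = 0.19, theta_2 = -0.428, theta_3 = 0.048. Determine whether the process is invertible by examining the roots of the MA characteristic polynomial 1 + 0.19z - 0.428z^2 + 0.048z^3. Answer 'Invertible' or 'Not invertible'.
\text{Invertible}

The MA(q) characteristic polynomial is P(z) = 1 + 0.19z - 0.428z^2 + 0.048z^3.
Invertibility requires all roots to lie outside the unit circle, i.e. |z| > 1 for every root.
Degree 3: look for a simple real root z0 first, then factor out (1 - z/z0) and solve the remaining quadratic.
Testing z0 = -1.25: P(-1.25) = 1 + (0.19)(-1.25) + (-0.428)(-1.25)^2 + (0.048)(-1.25)^3
  = 1 + (-0.2375) + (-0.66875) + (-0.09375) = 0.  So z_0 = -1.25 is a root, |z_0| = 1.25.
Divide out the factor (1 + 0.8 z) = (1 - z/z0) (since 1/z0 = -0.8):
  P(z) = (1 + 0.8 z)(1 + (-0.61) z + (0.06) z^2)
  [check: z-coef -0.61 - (-0.8) = 0.19; z^2-coef 0.06 - (-0.8)(-0.61) = -0.428; z^3-coef -(-0.8)(0.06) = 0.048.]
Remaining roots from the quadratic factor 1 + (-0.61) z + (0.06) z^2:
  Set 1 + (-0.61) z + (0.06) z^2 = 0, i.e. a z^2 + b z + c = 0 with a = 0.06, b = -0.61, c = 1.
  Discriminant D = b^2 - 4ac = (-0.61)^2 - 4*(0.06)*1 = 0.3721 - (0.24) = 0.1321.
  D >= 0, so the roots are real: z = (-b +/- sqrt(D)) / (2a) = (0.61 +/- 0.363456) / (0.12).
    z_1 = (0.61 + 0.363456) / (0.12) = 8.1121,   |z_1| = 8.1121.
    z_2 = (0.61 - 0.363456) / (0.12) = 2.0545,   |z_2| = 2.0545.
Moduli of all roots: 1.2500, 8.1121, 2.0545.
All moduli strictly greater than 1? Yes.
Verdict: Invertible.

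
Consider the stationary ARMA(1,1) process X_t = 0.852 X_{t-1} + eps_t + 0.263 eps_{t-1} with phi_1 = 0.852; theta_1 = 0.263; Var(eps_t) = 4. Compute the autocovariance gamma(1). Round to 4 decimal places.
\gamma(1) = 19.9178

Multiply the model equation by X_{t-k} and take expectations. With theta_0 = psi_0 = 1 and psi_j the MA(infinity) weights, this gives
  gamma(k) - sum_i phi_i gamma(k-i) = c_k,
  c_k = sigma^2 * sum_{j=k..q} theta_j psi_{j-k}   (c_k = 0 for k > q),
using gamma(-m) = gamma(m).
psi-weights needed (psi_j = theta_j + sum_i phi_i psi_{j-i}):
  psi_1 = theta_1 + phi_1 = 0.263 + (0.852) = 1.115
Right-hand sides:
  c_0 = sigma^2 (1 + theta_1 psi_1) = 4 * (1 + (0.263)(1.115)) = 4 * 1.293245 = 5.17298
  c_1 = sigma^2 theta_1 = 4 * (0.263) = 1.052
  c_2 = 0
Equations for k = 0 and k = 1 (AR order 1):
  gamma(0) = phi_1 gamma(1) + c_0
  gamma(1) = phi_1 gamma(0) + c_1
Substituting the second into the first: gamma(0) (1 - phi_1^2) = c_0 + phi_1 c_1, so
  gamma(0) = (c_0 + phi_1 c_1) / (1 - phi_1^2) = (5.17298 + (0.852)(1.052)) / (1 - (0.852)^2) = 6.069284 / 0.274096 = 22.142913.
  gamma(1) = phi_1 gamma(0) + c_1 = (0.852)(22.142913) + (1.052) = 19.917762.
Therefore gamma(1) = 19.9178 (to 4 decimal places).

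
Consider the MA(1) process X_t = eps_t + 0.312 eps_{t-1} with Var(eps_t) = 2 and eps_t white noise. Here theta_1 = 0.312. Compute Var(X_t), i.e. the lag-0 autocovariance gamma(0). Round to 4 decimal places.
\gamma(0) = 2.1947

For an MA(q) process X_t = eps_t + sum_i theta_i eps_{t-i} with
Var(eps_t) = sigma^2, the variance is
  gamma(0) = sigma^2 * (1 + sum_i theta_i^2).
  sum_i theta_i^2 = (0.312)^2 = 0.097344.
  gamma(0) = 2 * (1 + 0.097344) = 2 * 1.097344 = 2.194688, which rounds to 2.1947.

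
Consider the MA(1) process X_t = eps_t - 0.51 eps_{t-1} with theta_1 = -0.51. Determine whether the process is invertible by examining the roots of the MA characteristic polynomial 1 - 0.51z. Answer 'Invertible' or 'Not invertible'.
\text{Invertible}

The MA(q) characteristic polynomial is P(z) = 1 - 0.51z.
Invertibility requires all roots to lie outside the unit circle, i.e. |z| > 1 for every root.
This is linear in z: 1 + (-0.51) z = 0  =>  z = -1/(-0.51) = 1.960784,  |z| = 1.960784.
Moduli of all roots: 1.9608.
All moduli strictly greater than 1? Yes.
Verdict: Invertible.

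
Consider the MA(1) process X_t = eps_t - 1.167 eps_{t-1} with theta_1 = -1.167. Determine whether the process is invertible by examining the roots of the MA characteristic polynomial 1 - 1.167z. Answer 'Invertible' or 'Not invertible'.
\text{Not invertible}

The MA(q) characteristic polynomial is P(z) = 1 - 1.167z.
Invertibility requires all roots to lie outside the unit circle, i.e. |z| > 1 for every root.
This is linear in z: 1 + (-1.167) z = 0  =>  z = -1/(-1.167) = 0.856898,  |z| = 0.856898.
Moduli of all roots: 0.8569.
All moduli strictly greater than 1? No.
Verdict: Not invertible.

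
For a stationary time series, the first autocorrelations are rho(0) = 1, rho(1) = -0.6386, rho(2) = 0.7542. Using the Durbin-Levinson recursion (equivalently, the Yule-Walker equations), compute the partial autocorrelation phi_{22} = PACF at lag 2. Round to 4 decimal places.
\phi_{22} = 0.5849

The PACF at lag k is phi_{kk}, the last component of the solution
to the Yule-Walker system G_k phi = r_k where
  (G_k)_{ij} = rho(|i - j|), (r_k)_i = rho(i), i,j = 1..k.
Equivalently, Durbin-Levinson gives phi_{kk} iteratively:
  phi_{11} = rho(1)
  phi_{kk} = [rho(k) - sum_{j=1..k-1} phi_{k-1,j} rho(k-j)]
            / [1 - sum_{j=1..k-1} phi_{k-1,j} rho(j)],
  phi_{k,j} = phi_{k-1,j} - phi_{kk} phi_{k-1,k-j},  j = 1..k-1.
Step k = 1:
  phi_11 = rho(1) = -0.6386.
Step k = 2:
  phi_22 = [rho(2) - phi_11 rho(1)] / [1 - phi_11 rho(1)] = [0.7542 - (-0.6386)(-0.6386)] / [1 - (-0.6386)(-0.6386)]
         = 0.34639004 / 0.59219004 = 0.5849.
Therefore phi_{22} = 0.5849.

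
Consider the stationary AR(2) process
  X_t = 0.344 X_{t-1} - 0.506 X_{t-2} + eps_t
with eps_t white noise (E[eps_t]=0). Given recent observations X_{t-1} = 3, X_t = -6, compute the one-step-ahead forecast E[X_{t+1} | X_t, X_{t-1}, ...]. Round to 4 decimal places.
E[X_{t+1} \mid \mathcal F_t] = -3.5820

For an AR(p) model X_t = c + sum_i phi_i X_{t-i} + eps_t, the
one-step-ahead conditional mean is
  E[X_{t+1} | X_t, ...] = c + sum_i phi_i X_{t+1-i}.
Substitute known values:
  E[X_{t+1} | ...] = (0.344) * (-6) + (-0.506) * (3)
                   = -3.5820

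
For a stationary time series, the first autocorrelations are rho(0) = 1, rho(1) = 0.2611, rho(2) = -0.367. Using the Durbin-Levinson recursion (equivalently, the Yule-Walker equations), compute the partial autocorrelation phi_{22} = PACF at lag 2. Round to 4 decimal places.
\phi_{22} = -0.4670

The PACF at lag k is phi_{kk}, the last component of the solution
to the Yule-Walker system G_k phi = r_k where
  (G_k)_{ij} = rho(|i - j|), (r_k)_i = rho(i), i,j = 1..k.
Equivalently, Durbin-Levinson gives phi_{kk} iteratively:
  phi_{11} = rho(1)
  phi_{kk} = [rho(k) - sum_{j=1..k-1} phi_{k-1,j} rho(k-j)]
            / [1 - sum_{j=1..k-1} phi_{k-1,j} rho(j)],
  phi_{k,j} = phi_{k-1,j} - phi_{kk} phi_{k-1,k-j},  j = 1..k-1.
Step k = 1:
  phi_11 = rho(1) = 0.2611.
Step k = 2:
  phi_22 = [rho(2) - phi_11 rho(1)] / [1 - phi_11 rho(1)] = [-0.367 - (0.2611)(0.2611)] / [1 - (0.2611)(0.2611)]
         = -0.43517321 / 0.93182679 = -0.467.
Therefore phi_{22} = -0.4670.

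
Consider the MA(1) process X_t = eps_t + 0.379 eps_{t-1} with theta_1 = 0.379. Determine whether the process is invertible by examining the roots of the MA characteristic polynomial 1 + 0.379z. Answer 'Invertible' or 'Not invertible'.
\text{Invertible}

The MA(q) characteristic polynomial is P(z) = 1 + 0.379z.
Invertibility requires all roots to lie outside the unit circle, i.e. |z| > 1 for every root.
This is linear in z: 1 + (0.379) z = 0  =>  z = -1/(0.379) = -2.638522,  |z| = 2.638522.
Moduli of all roots: 2.6385.
All moduli strictly greater than 1? Yes.
Verdict: Invertible.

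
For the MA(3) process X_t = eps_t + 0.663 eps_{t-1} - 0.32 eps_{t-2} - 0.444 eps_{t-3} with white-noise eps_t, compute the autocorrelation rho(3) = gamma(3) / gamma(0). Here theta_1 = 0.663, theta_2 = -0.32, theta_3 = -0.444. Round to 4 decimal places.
\rho(3) = -0.2553

For an MA(q) process with theta_0 = 1, the autocovariance is
  gamma(k) = sigma^2 * sum_{i=0..q-k} theta_i * theta_{i+k},
and rho(k) = gamma(k) / gamma(0). Sigma^2 cancels.
  numerator   = (1)*(-0.444) = -0.444.
  denominator = (1)^2 + (0.663)^2 + (-0.32)^2 + (-0.444)^2 = 1.739105.
  rho(3) = -0.444 / 1.739105 = -0.2553.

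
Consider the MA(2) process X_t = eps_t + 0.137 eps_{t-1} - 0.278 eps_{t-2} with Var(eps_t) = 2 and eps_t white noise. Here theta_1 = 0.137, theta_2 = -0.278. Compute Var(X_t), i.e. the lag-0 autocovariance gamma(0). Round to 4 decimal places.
\gamma(0) = 2.1921

For an MA(q) process X_t = eps_t + sum_i theta_i eps_{t-i} with
Var(eps_t) = sigma^2, the variance is
  gamma(0) = sigma^2 * (1 + sum_i theta_i^2).
  sum_i theta_i^2 = (0.137)^2 + (-0.278)^2 = 0.018769 + 0.077284 = 0.096053.
  gamma(0) = 2 * (1 + 0.096053) = 2 * 1.096053 = 2.192106, which rounds to 2.1921.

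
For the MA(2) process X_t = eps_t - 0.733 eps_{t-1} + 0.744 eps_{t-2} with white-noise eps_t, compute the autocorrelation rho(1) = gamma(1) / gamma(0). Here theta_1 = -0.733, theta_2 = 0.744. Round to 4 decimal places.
\rho(1) = -0.6114

For an MA(q) process with theta_0 = 1, the autocovariance is
  gamma(k) = sigma^2 * sum_{i=0..q-k} theta_i * theta_{i+k},
and rho(k) = gamma(k) / gamma(0). Sigma^2 cancels.
  numerator   = (1)*(-0.733) + (-0.733)*(0.744) = -1.278352.
  denominator = (1)^2 + (-0.733)^2 + (0.744)^2 = 2.090825.
  rho(1) = -1.278352 / 2.090825 = -0.6114.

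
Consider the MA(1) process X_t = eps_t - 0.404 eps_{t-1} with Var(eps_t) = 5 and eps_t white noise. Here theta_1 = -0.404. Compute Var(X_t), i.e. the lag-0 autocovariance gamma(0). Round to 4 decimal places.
\gamma(0) = 5.8161

For an MA(q) process X_t = eps_t + sum_i theta_i eps_{t-i} with
Var(eps_t) = sigma^2, the variance is
  gamma(0) = sigma^2 * (1 + sum_i theta_i^2).
  sum_i theta_i^2 = (-0.404)^2 = 0.163216.
  gamma(0) = 5 * (1 + 0.163216) = 5 * 1.163216 = 5.81608, which rounds to 5.8161.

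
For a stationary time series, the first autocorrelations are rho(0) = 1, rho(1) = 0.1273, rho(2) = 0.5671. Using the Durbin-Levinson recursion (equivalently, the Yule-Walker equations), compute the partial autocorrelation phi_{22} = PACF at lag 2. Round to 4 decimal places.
\phi_{22} = 0.5600

The PACF at lag k is phi_{kk}, the last component of the solution
to the Yule-Walker system G_k phi = r_k where
  (G_k)_{ij} = rho(|i - j|), (r_k)_i = rho(i), i,j = 1..k.
Equivalently, Durbin-Levinson gives phi_{kk} iteratively:
  phi_{11} = rho(1)
  phi_{kk} = [rho(k) - sum_{j=1..k-1} phi_{k-1,j} rho(k-j)]
            / [1 - sum_{j=1..k-1} phi_{k-1,j} rho(j)],
  phi_{k,j} = phi_{k-1,j} - phi_{kk} phi_{k-1,k-j},  j = 1..k-1.
Step k = 1:
  phi_11 = rho(1) = 0.1273.
Step k = 2:
  phi_22 = [rho(2) - phi_11 rho(1)] / [1 - phi_11 rho(1)] = [0.5671 - (0.1273)(0.1273)] / [1 - (0.1273)(0.1273)]
         = 0.55089471 / 0.98379471 = 0.56.
Therefore phi_{22} = 0.5600.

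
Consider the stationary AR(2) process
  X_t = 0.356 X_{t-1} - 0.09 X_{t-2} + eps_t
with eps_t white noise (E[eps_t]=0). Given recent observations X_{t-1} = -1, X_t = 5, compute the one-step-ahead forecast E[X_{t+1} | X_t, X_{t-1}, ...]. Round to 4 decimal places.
E[X_{t+1} \mid \mathcal F_t] = 1.8700

For an AR(p) model X_t = c + sum_i phi_i X_{t-i} + eps_t, the
one-step-ahead conditional mean is
  E[X_{t+1} | X_t, ...] = c + sum_i phi_i X_{t+1-i}.
Substitute known values:
  E[X_{t+1} | ...] = (0.356) * (5) + (-0.09) * (-1)
                   = 1.8700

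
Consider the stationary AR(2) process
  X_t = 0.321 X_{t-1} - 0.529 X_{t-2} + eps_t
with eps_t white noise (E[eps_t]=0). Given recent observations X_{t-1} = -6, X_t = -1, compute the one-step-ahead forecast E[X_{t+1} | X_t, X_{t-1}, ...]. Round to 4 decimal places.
E[X_{t+1} \mid \mathcal F_t] = 2.8530

For an AR(p) model X_t = c + sum_i phi_i X_{t-i} + eps_t, the
one-step-ahead conditional mean is
  E[X_{t+1} | X_t, ...] = c + sum_i phi_i X_{t+1-i}.
Substitute known values:
  E[X_{t+1} | ...] = (0.321) * (-1) + (-0.529) * (-6)
                   = 2.8530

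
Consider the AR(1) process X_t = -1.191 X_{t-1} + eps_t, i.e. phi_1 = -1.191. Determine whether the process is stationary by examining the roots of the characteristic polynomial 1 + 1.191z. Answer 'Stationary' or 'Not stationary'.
\text{Not stationary}

The AR(p) characteristic polynomial is P(z) = 1 + 1.191z.
Stationarity requires all roots to lie outside the unit circle, i.e. |z| > 1 for every root.
This is linear in z: 1 + (1.191) z = 0  =>  z = -1/(1.191) = -0.839631,  |z| = 0.839631.
Moduli of all roots: 0.8396.
All moduli strictly greater than 1? No.
Verdict: Not stationary.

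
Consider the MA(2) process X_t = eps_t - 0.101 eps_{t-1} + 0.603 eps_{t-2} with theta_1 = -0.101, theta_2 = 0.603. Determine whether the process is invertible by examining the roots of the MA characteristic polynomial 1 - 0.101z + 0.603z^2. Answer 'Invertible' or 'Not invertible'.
\text{Invertible}

The MA(q) characteristic polynomial is P(z) = 1 - 0.101z + 0.603z^2.
Invertibility requires all roots to lie outside the unit circle, i.e. |z| > 1 for every root.
Set 1 + (-0.101) z + (0.603) z^2 = 0, i.e. a z^2 + b z + c = 0 with a = 0.603, b = -0.101, c = 1.
Discriminant D = b^2 - 4ac = (-0.101)^2 - 4*(0.603)*1 = 0.010201 - (2.412) = -2.401799.
D < 0, so the roots are the complex-conjugate pair z = (-b +/- i sqrt(-D)) / (2a) = 0.0837 +/- 1.2851i.
For a conjugate pair |z|^2 = z * conj(z) = (product of roots) = c/a = 1/(0.603) = 1.658375, so |z| = sqrt(1.658375) = 1.2878 for both roots.
Moduli of all roots: 1.2878, 1.2878.
All moduli strictly greater than 1? Yes.
Verdict: Invertible.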